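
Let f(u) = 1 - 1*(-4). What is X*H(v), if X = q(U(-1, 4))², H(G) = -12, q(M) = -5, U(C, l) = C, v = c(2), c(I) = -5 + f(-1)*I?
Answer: -300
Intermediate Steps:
f(u) = 5 (f(u) = 1 + 4 = 5)
c(I) = -5 + 5*I
v = 5 (v = -5 + 5*2 = -5 + 10 = 5)
X = 25 (X = (-5)² = 25)
X*H(v) = 25*(-12) = -300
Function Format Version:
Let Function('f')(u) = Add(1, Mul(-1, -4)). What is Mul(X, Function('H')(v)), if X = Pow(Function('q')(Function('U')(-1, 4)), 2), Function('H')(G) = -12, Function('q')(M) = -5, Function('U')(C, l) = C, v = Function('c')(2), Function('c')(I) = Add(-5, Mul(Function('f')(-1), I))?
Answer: -300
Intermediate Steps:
Function('f')(u) = 5 (Function('f')(u) = Add(1, 4) = 5)
Function('c')(I) = Add(-5, Mul(5, I))
v = 5 (v = Add(-5, Mul(5, 2)) = Add(-5, 10) = 5)
X = 25 (X = Pow(-5, 2) = 25)
Mul(X, Function('H')(v)) = Mul(25, -12) = -300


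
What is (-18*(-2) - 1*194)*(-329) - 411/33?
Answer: 571665/11 ≈ 51970.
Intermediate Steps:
(-18*(-2) - 1*194)*(-329) - 411/33 = (36 - 194)*(-329) - 411*1/33 = -158*(-329) - 137/11 = 51982 - 137/11 = 571665/11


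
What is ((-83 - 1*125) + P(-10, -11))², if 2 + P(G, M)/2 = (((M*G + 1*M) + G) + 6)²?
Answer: 318194244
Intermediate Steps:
P(G, M) = -4 + 2*(6 + G + M + G*M)² (P(G, M) = -4 + 2*(((M*G + 1*M) + G) + 6)² = -4 + 2*(((G*M + M) + G) + 6)² = -4 + 2*(((M + G*M) + G) + 6)² = -4 + 2*((G + M + G*M) + 6)² = -4 + 2*(6 + G + M + G*M)²)
((-83 - 1*125) + P(-10, -11))² = ((-83 - 1*125) + (-4 + 2*(6 - 10 - 11 - 10*(-11))²))² = ((-83 - 125) + (-4 + 2*(6 - 10 - 11 + 110)²))² = (-208 + (-4 + 2*95²))² = (-208 + (-4 + 2*9025))² = (-208 + (-4 + 18050))² = (-208 + 18046)² = 17838² = 318194244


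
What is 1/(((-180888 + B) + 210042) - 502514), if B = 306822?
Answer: -1/166538 ≈ -6.0046e-6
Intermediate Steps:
1/(((-180888 + B) + 210042) - 502514) = 1/(((-180888 + 306822) + 210042) - 502514) = 1/((125934 + 210042) - 502514) = 1/(335976 - 502514) = 1/(-166538) = -1/166538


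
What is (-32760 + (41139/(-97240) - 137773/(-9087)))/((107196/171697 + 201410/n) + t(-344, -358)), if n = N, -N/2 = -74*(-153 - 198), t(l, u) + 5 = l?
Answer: 127255783620399658821/1368937238498012260 ≈ 92.960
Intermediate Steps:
t(l, u) = -5 + l
N = -51948 (N = -(-148)*(-153 - 198) = -(-148)*(-351) = -2*25974 = -51948)
n = -51948
(-32760 + (41139/(-97240) - 137773/(-9087)))/((107196/171697 + 201410/n) + t(-344, -358)) = (-32760 + (41139/(-97240) - 137773/(-9087)))/((107196/171697 + 201410/(-51948)) + (-5 - 344)) = (-32760 + (41139*(-1/97240) - 137773*(-1/9087)))/((107196*(1/171697) + 201410*(-1/51948)) - 349) = (-32760 + (-41139/97240 + 137773/9087))/((107196/171697 - 100705/25974) - 349) = (-32760 + 1001785879/67970760)/(-14506437481/4459657878 - 349) = -2225720311721/(67970760*(-1570927036903/4459657878)) = -2225720311721/67970760*(-4459657878/1570927036903) = 127255783620399658821/1368937238498012260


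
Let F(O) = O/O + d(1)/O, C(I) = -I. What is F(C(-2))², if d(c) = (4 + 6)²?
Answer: 2601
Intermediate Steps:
d(c) = 100 (d(c) = 10² = 100)
F(O) = 1 + 100/O (F(O) = O/O + 100/O = 1 + 100/O)
F(C(-2))² = ((100 - 1*(-2))/((-1*(-2))))² = ((100 + 2)/2)² = ((½)*102)² = 51² = 2601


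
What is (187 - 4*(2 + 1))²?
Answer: 30625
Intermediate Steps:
(187 - 4*(2 + 1))² = (187 - 4*3)² = (187 - 12)² = 175² = 30625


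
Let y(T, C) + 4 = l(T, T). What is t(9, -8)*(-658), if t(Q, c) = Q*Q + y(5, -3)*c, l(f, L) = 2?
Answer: -63826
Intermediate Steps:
y(T, C) = -2 (y(T, C) = -4 + 2 = -2)
t(Q, c) = Q**2 - 2*c (t(Q, c) = Q*Q - 2*c = Q**2 - 2*c)
t(9, -8)*(-658) = (9**2 - 2*(-8))*(-658) = (81 + 16)*(-658) = 97*(-658) = -63826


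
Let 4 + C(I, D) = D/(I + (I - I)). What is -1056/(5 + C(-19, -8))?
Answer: -6688/9 ≈ -743.11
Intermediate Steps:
C(I, D) = -4 + D/I (C(I, D) = -4 + D/(I + (I - I)) = -4 + D/(I + 0) = -4 + D/I)
-1056/(5 + C(-19, -8)) = -1056/(5 + (-4 - 8/(-19))) = -1056/(5 + (-4 - 8*(-1/19))) = -1056/(5 + (-4 + 8/19)) = -1056/(5 - 68/19) = -1056/(27/19) = (19/27)*(-1056) = -6688/9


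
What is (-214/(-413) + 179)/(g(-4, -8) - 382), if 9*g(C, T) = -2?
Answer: -667269/1420720 ≈ -0.46967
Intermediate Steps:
g(C, T) = -2/9 (g(C, T) = (⅑)*(-2) = -2/9)
(-214/(-413) + 179)/(g(-4, -8) - 382) = (-214/(-413) + 179)/(-2/9 - 382) = (-214*(-1/413) + 179)/(-3440/9) = (214/413 + 179)*(-9/3440) = (74141/413)*(-9/3440) = -667269/1420720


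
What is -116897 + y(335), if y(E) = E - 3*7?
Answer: -116583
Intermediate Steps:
y(E) = -21 + E (y(E) = E - 21 = -21 + E)
-116897 + y(335) = -116897 + (-21 + 335) = -116897 + 314 = -116583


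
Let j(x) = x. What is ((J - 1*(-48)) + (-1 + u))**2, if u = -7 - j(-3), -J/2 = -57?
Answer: 24649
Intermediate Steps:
J = 114 (J = -2*(-57) = 114)
u = -4 (u = -7 - 1*(-3) = -7 + 3 = -4)
((J - 1*(-48)) + (-1 + u))**2 = ((114 - 1*(-48)) + (-1 - 4))**2 = ((114 + 48) - 5)**2 = (162 - 5)**2 = 157**2 = 24649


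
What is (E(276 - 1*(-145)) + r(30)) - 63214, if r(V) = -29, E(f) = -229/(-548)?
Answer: -34656935/548 ≈ -63243.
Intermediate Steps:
E(f) = 229/548 (E(f) = -229*(-1/548) = 229/548)
(E(276 - 1*(-145)) + r(30)) - 63214 = (229/548 - 29) - 63214 = -15663/548 - 63214 = -34656935/548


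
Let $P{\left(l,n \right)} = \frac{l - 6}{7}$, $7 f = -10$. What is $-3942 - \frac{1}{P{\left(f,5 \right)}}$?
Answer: $- \frac{204935}{52} \approx -3941.1$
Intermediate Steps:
$f = - \frac{10}{7}$ ($f = \frac{1}{7} \left(-10\right) = - \frac{10}{7} \approx -1.4286$)
$P{\left(l,n \right)} = - \frac{6}{7} + \frac{l}{7}$ ($P{\left(l,n \right)} = \left(l - 6\right) \frac{1}{7} = \left(-6 + l\right) \frac{1}{7} = - \frac{6}{7} + \frac{l}{7}$)
$-3942 - \frac{1}{P{\left(f,5 \right)}} = -3942 - \frac{1}{- \frac{6}{7} + \frac{1}{7} \left(- \frac{10}{7}\right)} = -3942 - \frac{1}{- \frac{6}{7} - \frac{10}{49}} = -3942 - \frac{1}{- \frac{52}{49}} = -3942 - - \frac{49}{52} = -3942 + \frac{49}{52} = - \frac{204935}{52}$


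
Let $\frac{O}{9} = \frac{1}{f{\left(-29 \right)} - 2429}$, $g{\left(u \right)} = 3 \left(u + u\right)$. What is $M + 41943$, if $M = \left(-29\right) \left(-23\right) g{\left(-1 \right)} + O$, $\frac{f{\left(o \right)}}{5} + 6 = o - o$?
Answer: $\frac{93296910}{2459} \approx 37941.0$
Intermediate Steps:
$g{\left(u \right)} = 6 u$ ($g{\left(u \right)} = 3 \cdot 2 u = 6 u$)
$f{\left(o \right)} = -30$ ($f{\left(o \right)} = -30 + 5 \left(o - o\right) = -30 + 5 \cdot 0 = -30 + 0 = -30$)
$O = - \frac{9}{2459}$ ($O = \frac{9}{-30 - 2429} = \frac{9}{-2459} = 9 \left(- \frac{1}{2459}\right) = - \frac{9}{2459} \approx -0.00366$)
$M = - \frac{9840927}{2459}$ ($M = \left(-29\right) \left(-23\right) 6 \left(-1\right) - \frac{9}{2459} = 667 \left(-6\right) - \frac{9}{2459} = -4002 - \frac{9}{2459} = - \frac{9840927}{2459} \approx -4002.0$)
$M + 41943 = - \frac{9840927}{2459} + 41943 = \frac{93296910}{2459}$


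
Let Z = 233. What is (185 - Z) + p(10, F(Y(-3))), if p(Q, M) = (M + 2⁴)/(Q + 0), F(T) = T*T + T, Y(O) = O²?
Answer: -187/5 ≈ -37.400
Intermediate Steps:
F(T) = T + T² (F(T) = T² + T = T + T²)
p(Q, M) = (16 + M)/Q (p(Q, M) = (M + 16)/Q = (16 + M)/Q)
(185 - Z) + p(10, F(Y(-3))) = (185 - 1*233) + (16 + (-3)²*(1 + (-3)²))/10 = (185 - 233) + (16 + 9*(1 + 9))/10 = -48 + (16 + 9*10)/10 = -48 + (16 + 90)/10 = -48 + (⅒)*106 = -48 + 53/5 = -187/5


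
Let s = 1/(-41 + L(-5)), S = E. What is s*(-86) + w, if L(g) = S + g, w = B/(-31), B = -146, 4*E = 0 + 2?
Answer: 18618/2821 ≈ 6.5998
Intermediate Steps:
E = ½ (E = (0 + 2)/4 = (¼)*2 = ½ ≈ 0.50000)
S = ½ ≈ 0.50000
w = 146/31 (w = -146/(-31) = -146*(-1/31) = 146/31 ≈ 4.7097)
L(g) = ½ + g
s = -2/91 (s = 1/(-41 + (½ - 5)) = 1/(-41 - 9/2) = 1/(-91/2) = -2/91 ≈ -0.021978)
s*(-86) + w = -2/91*(-86) + 146/31 = 172/91 + 146/31 = 18618/2821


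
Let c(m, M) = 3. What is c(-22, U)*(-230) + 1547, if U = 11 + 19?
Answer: 857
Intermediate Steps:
U = 30
c(-22, U)*(-230) + 1547 = 3*(-230) + 1547 = -690 + 1547 = 857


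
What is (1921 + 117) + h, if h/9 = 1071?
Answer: 11677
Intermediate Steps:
h = 9639 (h = 9*1071 = 9639)
(1921 + 117) + h = (1921 + 117) + 9639 = 2038 + 9639 = 11677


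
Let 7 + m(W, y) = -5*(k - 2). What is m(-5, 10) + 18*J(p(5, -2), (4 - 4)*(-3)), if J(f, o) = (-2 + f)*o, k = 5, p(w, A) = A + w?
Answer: -22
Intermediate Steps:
J(f, o) = o*(-2 + f)
m(W, y) = -22 (m(W, y) = -7 - 5*(5 - 2) = -7 - 5*3 = -7 - 15 = -22)
m(-5, 10) + 18*J(p(5, -2), (4 - 4)*(-3)) = -22 + 18*(((4 - 4)*(-3))*(-2 + (-2 + 5))) = -22 + 18*((0*(-3))*(-2 + 3)) = -22 + 18*(0*1) = -22 + 18*0 = -22 + 0 = -22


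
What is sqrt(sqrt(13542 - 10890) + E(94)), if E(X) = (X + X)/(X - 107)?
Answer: sqrt(-2444 + 338*sqrt(663))/13 ≈ 6.0857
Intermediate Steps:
E(X) = 2*X/(-107 + X) (E(X) = (2*X)/(-107 + X) = 2*X/(-107 + X))
sqrt(sqrt(13542 - 10890) + E(94)) = sqrt(sqrt(13542 - 10890) + 2*94/(-107 + 94)) = sqrt(sqrt(2652) + 2*94/(-13)) = sqrt(2*sqrt(663) + 2*94*(-1/13)) = sqrt(2*sqrt(663) - 188/13) = sqrt(-188/13 + 2*sqrt(663))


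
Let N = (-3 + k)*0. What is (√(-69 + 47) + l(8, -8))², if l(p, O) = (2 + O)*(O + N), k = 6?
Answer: (48 + I*√22)² ≈ 2282.0 + 450.28*I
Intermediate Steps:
N = 0 (N = (-3 + 6)*0 = 3*0 = 0)
l(p, O) = O*(2 + O) (l(p, O) = (2 + O)*(O + 0) = (2 + O)*O = O*(2 + O))
(√(-69 + 47) + l(8, -8))² = (√(-69 + 47) - 8*(2 - 8))² = (√(-22) - 8*(-6))² = (I*√22 + 48)² = (48 + I*√22)²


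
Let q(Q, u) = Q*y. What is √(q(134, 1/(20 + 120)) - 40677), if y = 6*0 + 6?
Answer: I*√39873 ≈ 199.68*I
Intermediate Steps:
y = 6 (y = 0 + 6 = 6)
q(Q, u) = 6*Q (q(Q, u) = Q*6 = 6*Q)
√(q(134, 1/(20 + 120)) - 40677) = √(6*134 - 40677) = √(804 - 40677) = √(-39873) = I*√39873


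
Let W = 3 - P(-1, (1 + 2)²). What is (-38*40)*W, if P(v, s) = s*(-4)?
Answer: -59280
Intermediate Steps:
P(v, s) = -4*s
W = 39 (W = 3 - (-4)*(1 + 2)² = 3 - (-4)*3² = 3 - (-4)*9 = 3 - 1*(-36) = 3 + 36 = 39)
(-38*40)*W = -38*40*39 = -1520*39 = -59280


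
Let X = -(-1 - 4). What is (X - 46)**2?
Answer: 1681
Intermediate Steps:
X = 5 (X = -1*(-5) = 5)
(X - 46)**2 = (5 - 46)**2 = (-41)**2 = 1681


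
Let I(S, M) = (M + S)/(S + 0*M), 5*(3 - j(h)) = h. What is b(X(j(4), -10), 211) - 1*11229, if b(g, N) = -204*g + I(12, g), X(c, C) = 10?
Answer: -79603/6 ≈ -13267.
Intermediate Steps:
j(h) = 3 - h/5
I(S, M) = (M + S)/S (I(S, M) = (M + S)/(S + 0) = (M + S)/S)
b(g, N) = 1 - 2447*g/12 (b(g, N) = -204*g + (g + 12)/12 = -204*g + (12 + g)/12 = -204*g + (1 + g/12) = 1 - 2447*g/12)
b(X(j(4), -10), 211) - 1*11229 = (1 - 2447/12*10) - 1*11229 = (1 - 12235/6) - 11229 = -12229/6 - 11229 = -79603/6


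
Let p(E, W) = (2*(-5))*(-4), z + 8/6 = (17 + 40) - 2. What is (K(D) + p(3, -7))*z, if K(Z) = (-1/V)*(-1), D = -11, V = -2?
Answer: 12719/6 ≈ 2119.8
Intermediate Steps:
z = 161/3 (z = -4/3 + ((17 + 40) - 2) = -4/3 + (57 - 2) = -4/3 + 55 = 161/3 ≈ 53.667)
K(Z) = -½ (K(Z) = (-1/(-2))*(-1) = -½*(-1)*(-1) = (½)*(-1) = -½)
p(E, W) = 40 (p(E, W) = -10*(-4) = 40)
(K(D) + p(3, -7))*z = (-½ + 40)*(161/3) = (79/2)*(161/3) = 12719/6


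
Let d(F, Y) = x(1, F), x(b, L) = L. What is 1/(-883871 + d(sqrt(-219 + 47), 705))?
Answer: -883871/781227944813 - 2*I*sqrt(43)/781227944813 ≈ -1.1314e-6 - 1.6788e-11*I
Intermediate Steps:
d(F, Y) = F
1/(-883871 + d(sqrt(-219 + 47), 705)) = 1/(-883871 + sqrt(-219 + 47)) = 1/(-883871 + sqrt(-172)) = 1/(-883871 + 2*I*sqrt(43))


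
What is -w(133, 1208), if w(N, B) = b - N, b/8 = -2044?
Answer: 16485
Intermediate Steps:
b = -16352 (b = 8*(-2044) = -16352)
w(N, B) = -16352 - N
-w(133, 1208) = -(-16352 - 1*133) = -(-16352 - 133) = -1*(-16485) = 16485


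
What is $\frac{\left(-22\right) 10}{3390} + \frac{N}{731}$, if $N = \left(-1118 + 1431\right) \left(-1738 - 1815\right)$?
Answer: $- \frac{22177309}{14577} \approx -1521.4$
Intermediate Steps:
$N = -1112089$ ($N = 313 \left(-3553\right) = -1112089$)
$\frac{\left(-22\right) 10}{3390} + \frac{N}{731} = \frac{\left(-22\right) 10}{3390} - \frac{1112089}{731} = \left(-220\right) \frac{1}{3390} - \frac{65417}{43} = - \frac{22}{339} - \frac{65417}{43} = - \frac{22177309}{14577}$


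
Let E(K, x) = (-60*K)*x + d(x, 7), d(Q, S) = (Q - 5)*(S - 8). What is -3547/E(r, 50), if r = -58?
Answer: -3547/173955 ≈ -0.020390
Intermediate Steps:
d(Q, S) = (-8 + S)*(-5 + Q) (d(Q, S) = (-5 + Q)*(-8 + S) = (-8 + S)*(-5 + Q))
E(K, x) = 5 - x - 60*K*x (E(K, x) = (-60*K)*x + (40 - 8*x - 5*7 + x*7) = -60*K*x + (40 - 8*x - 35 + 7*x) = -60*K*x + (5 - x) = 5 - x - 60*K*x)
-3547/E(r, 50) = -3547/(5 - 1*50 - 60*(-58)*50) = -3547/(5 - 50 + 174000) = -3547/173955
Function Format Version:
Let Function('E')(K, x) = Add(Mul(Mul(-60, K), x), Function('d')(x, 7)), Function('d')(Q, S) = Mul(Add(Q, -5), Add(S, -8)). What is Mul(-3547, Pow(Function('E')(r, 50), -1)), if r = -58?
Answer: Rational(-3547, 173955) ≈ -0.020390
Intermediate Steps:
Function('d')(Q, S) = Mul(Add(-8, S), Add(-5, Q)) (Function('d')(Q, S) = Mul(Add(-5, Q), Add(-8, S)) = Mul(Add(-8, S), Add(-5, Q)))
Function('E')(K, x) = Add(5, Mul(-1, x), Mul(-60, K, x)) (Function('E')(K, x) = Add(Mul(Mul(-60, K), x), Add(40, Mul(-8, x), Mul(-5, 7), Mul(x, 7))) = Add(Mul(-60, K, x), Add(40, Mul(-8, x), -35, Mul(7, x))) = Add(Mul(-60, K, x), Add(5, Mul(-1, x))) = Add(5, Mul(-1, x), Mul(-60, K, x)))
Mul(-3547, Pow(Function('E')(r, 50), -1)) = Mul(-3547, Pow(Add(5, Mul(-1, 50), Mul(-60, -58, 50)), -1)) = Mul(-3547, Pow(Add(5, -50, 174000), -1)) = Mul(-3547, Pow(173955, -1)) = Mul(-3547, Rational(1, 173955)) = Rational(-3547, 173955)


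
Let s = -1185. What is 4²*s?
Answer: -18960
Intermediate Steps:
4²*s = 4²*(-1185) = 16*(-1185) = -18960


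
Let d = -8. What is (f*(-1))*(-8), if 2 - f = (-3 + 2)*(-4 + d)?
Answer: -80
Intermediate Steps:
f = -10 (f = 2 - (-3 + 2)*(-4 - 8) = 2 - (-1)*(-12) = 2 - 1*12 = 2 - 12 = -10)
(f*(-1))*(-8) = -10*(-1)*(-8) = 10*(-8) = -80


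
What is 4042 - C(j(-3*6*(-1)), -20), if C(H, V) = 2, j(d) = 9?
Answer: 4040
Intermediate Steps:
4042 - C(j(-3*6*(-1)), -20) = 4042 - 1*2 = 4042 - 2 = 4040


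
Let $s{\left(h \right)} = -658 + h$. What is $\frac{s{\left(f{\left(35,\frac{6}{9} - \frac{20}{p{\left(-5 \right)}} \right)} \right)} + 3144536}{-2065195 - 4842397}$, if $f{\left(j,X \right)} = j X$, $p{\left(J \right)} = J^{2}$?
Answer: $- \frac{2357905}{5180694} \approx -0.45513$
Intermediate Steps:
$f{\left(j,X \right)} = X j$
$\frac{s{\left(f{\left(35,\frac{6}{9} - \frac{20}{p{\left(-5 \right)}} \right)} \right)} + 3144536}{-2065195 - 4842397} = \frac{\left(-658 + \left(\frac{6}{9} - \frac{20}{\left(-5\right)^{2}}\right) 35\right) + 3144536}{-2065195 - 4842397} = \frac{\left(-658 + \left(6 \cdot \frac{1}{9} - \frac{20}{25}\right) 35\right) + 3144536}{-6907592} = \left(\left(-658 + \left(\frac{2}{3} - \frac{4}{5}\right) 35\right) + 3144536\right) \left(- \frac{1}{6907592}\right) = \left(\left(-658 - \frac{14}{3}\right) + 3144536\right) \left(- \frac{1}{6907592}\right) = \left(- \frac{1988}{3} + 3144536\right) \left(- \frac{1}{6907592}\right) = \frac{9431620}{3} \left(- \frac{1}{6907592}\right) = - \frac{2357905}{5180694}$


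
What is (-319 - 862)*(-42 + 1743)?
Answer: -2008881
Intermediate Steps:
(-319 - 862)*(-42 + 1743) = -1181*1701 = -2008881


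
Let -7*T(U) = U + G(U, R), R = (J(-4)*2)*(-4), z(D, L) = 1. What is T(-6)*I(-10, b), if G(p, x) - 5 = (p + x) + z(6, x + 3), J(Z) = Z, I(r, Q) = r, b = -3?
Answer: 260/7 ≈ 37.143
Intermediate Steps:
R = 32 (R = -4*2*(-4) = -8*(-4) = 32)
G(p, x) = 6 + p + x (G(p, x) = 5 + ((p + x) + 1) = 5 + (1 + p + x) = 6 + p + x)
T(U) = -38/7 - 2*U/7 (T(U) = -(U + (6 + U + 32))/7 = -(U + (38 + U))/7 = -(38 + 2*U)/7 = -38/7 - 2*U/7)
T(-6)*I(-10, b) = (-38/7 - 2/7*(-6))*(-10) = (-38/7 + 12/7)*(-10) = -26/7*(-10) = 260/7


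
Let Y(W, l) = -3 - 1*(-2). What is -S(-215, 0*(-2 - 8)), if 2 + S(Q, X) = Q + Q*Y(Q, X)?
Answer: 2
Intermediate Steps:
Y(W, l) = -1 (Y(W, l) = -3 + 2 = -1)
S(Q, X) = -2 (S(Q, X) = -2 + (Q + Q*(-1)) = -2 + (Q - Q) = -2 + 0 = -2)
-S(-215, 0*(-2 - 8)) = -1*(-2) = 2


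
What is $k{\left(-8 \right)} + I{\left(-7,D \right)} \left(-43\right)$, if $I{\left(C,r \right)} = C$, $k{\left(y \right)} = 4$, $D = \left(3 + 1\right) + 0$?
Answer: $305$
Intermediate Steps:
$D = 4$ ($D = 4 + 0 = 4$)
$k{\left(-8 \right)} + I{\left(-7,D \right)} \left(-43\right) = 4 - -301 = 4 + 301 = 305$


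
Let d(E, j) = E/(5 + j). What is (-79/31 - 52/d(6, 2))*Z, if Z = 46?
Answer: -270434/93 ≈ -2907.9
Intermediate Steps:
(-79/31 - 52/d(6, 2))*Z = (-79/31 - 52/(6/(5 + 2)))*46 = (-79*1/31 - 52/(6/7))*46 = (-79/31 - 52/(6*(⅐)))*46 = (-79/31 - 52/6/7)*46 = (-79/31 - 52*7/6)*46 = (-79/31 - 182/3)*46 = -5879/93*46 = -270434/93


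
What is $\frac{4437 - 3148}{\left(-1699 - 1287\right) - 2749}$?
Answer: $- \frac{1289}{5735} \approx -0.22476$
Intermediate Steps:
$\frac{4437 - 3148}{\left(-1699 - 1287\right) - 2749} = \frac{1289}{-2986 - 2749} = \frac{1289}{-5735} = 1289 \left(- \frac{1}{5735}\right) = - \frac{1289}{5735}$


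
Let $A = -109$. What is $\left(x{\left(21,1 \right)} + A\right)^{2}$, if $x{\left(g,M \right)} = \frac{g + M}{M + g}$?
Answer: $11664$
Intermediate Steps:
$x{\left(g,M \right)} = 1$ ($x{\left(g,M \right)} = \frac{M + g}{M + g} = 1$)
$\left(x{\left(21,1 \right)} + A\right)^{2} = \left(1 - 109\right)^{2} = \left(-108\right)^{2} = 11664$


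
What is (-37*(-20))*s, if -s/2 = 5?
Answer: -7400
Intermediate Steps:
s = -10 (s = -2*5 = -10)
(-37*(-20))*s = -37*(-20)*(-10) = 740*(-10) = -7400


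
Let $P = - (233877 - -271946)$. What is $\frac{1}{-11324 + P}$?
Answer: $- \frac{1}{517147} \approx -1.9337 \cdot 10^{-6}$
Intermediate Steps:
$P = -505823$ ($P = - (233877 + 271946) = \left(-1\right) 505823 = -505823$)
$\frac{1}{-11324 + P} = \frac{1}{-11324 - 505823} = \frac{1}{-517147} = - \frac{1}{517147}$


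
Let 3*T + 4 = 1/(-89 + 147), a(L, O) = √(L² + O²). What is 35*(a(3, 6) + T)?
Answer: -2695/58 + 105*√5 ≈ 188.32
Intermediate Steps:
T = -77/58 (T = -4/3 + 1/(3*(-89 + 147)) = -4/3 + (⅓)/58 = -4/3 + (⅓)*(1/58) = -4/3 + 1/174 = -77/58 ≈ -1.3276)
35*(a(3, 6) + T) = 35*(√(3² + 6²) - 77/58) = 35*(√(9 + 36) - 77/58) = 35*(√45 - 77/58) = 35*(3*√5 - 77/58) = 35*(-77/58 + 3*√5) = -2695/58 + 105*√5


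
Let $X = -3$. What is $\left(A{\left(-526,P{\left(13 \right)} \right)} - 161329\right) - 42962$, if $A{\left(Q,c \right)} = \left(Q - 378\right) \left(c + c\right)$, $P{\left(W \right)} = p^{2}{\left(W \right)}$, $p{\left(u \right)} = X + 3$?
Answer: $-204291$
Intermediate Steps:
$p{\left(u \right)} = 0$ ($p{\left(u \right)} = -3 + 3 = 0$)
$P{\left(W \right)} = 0$ ($P{\left(W \right)} = 0^{2} = 0$)
$A{\left(Q,c \right)} = 2 c \left(-378 + Q\right)$ ($A{\left(Q,c \right)} = \left(-378 + Q\right) 2 c = 2 c \left(-378 + Q\right)$)
$\left(A{\left(-526,P{\left(13 \right)} \right)} - 161329\right) - 42962 = \left(2 \cdot 0 \left(-378 - 526\right) - 161329\right) - 42962 = \left(2 \cdot 0 \left(-904\right) - 161329\right) - 42962 = \left(0 - 161329\right) - 42962 = -161329 - 42962 = -204291$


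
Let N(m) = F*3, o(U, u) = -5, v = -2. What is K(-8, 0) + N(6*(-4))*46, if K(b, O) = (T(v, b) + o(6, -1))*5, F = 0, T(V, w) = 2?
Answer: -15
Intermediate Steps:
K(b, O) = -15 (K(b, O) = (2 - 5)*5 = -3*5 = -15)
N(m) = 0 (N(m) = 0*3 = 0)
K(-8, 0) + N(6*(-4))*46 = -15 + 0*46 = -15 + 0 = -15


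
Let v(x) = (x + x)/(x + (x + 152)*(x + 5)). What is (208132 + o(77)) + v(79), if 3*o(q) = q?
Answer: 12166607933/58449 ≈ 2.0816e+5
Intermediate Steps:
o(q) = q/3
v(x) = 2*x/(x + (5 + x)*(152 + x)) (v(x) = (2*x)/(x + (152 + x)*(5 + x)) = (2*x)/(x + (5 + x)*(152 + x)) = 2*x/(x + (5 + x)*(152 + x)))
(208132 + o(77)) + v(79) = (208132 + (⅓)*77) + 2*79/(760 + 79² + 158*79) = (208132 + 77/3) + 2*79/(760 + 6241 + 12482) = 624473/3 + 2*79/19483 = 624473/3 + 2*79*(1/19483) = 624473/3 + 158/19483 = 12166607933/58449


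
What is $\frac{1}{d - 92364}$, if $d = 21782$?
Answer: $- \frac{1}{70582} \approx -1.4168 \cdot 10^{-5}$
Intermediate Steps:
$\frac{1}{d - 92364} = \frac{1}{21782 - 92364} = \frac{1}{-70582} = - \frac{1}{70582}$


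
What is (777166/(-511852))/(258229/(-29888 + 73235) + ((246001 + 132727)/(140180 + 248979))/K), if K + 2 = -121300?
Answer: -132521588339330099403/519951250799418226426 ≈ -0.25487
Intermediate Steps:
K = -121302 (K = -2 - 121300 = -121302)
(777166/(-511852))/(258229/(-29888 + 73235) + ((246001 + 132727)/(140180 + 248979))/K) = (777166/(-511852))/(258229/(-29888 + 73235) + ((246001 + 132727)/(140180 + 248979))/(-121302)) = (777166*(-1/511852))/(258229/43347 + (378728/389159)*(-1/121302)) = -388583/(255926*(258229*(1/43347) + (378728*(1/389159))*(-1/121302))) = -388583/(255926*(258229/43347 + (378728/389159)*(-1/121302))) = -388583/(255926*(258229/43347 - 189364/23602882509)) = -388583/(255926*2031646846351751/341038049372541) = -388583/255926*341038049372541/2031646846351751 = -132521588339330099403/519951250799418226426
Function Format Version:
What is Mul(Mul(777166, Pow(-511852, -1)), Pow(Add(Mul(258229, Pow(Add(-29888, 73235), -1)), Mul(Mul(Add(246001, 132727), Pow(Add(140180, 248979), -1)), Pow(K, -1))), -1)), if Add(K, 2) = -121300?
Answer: Rational(-132521588339330099403, 519951250799418226426) ≈ -0.25487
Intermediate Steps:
K = -121302 (K = Add(-2, -121300) = -121302)
Mul(Mul(777166, Pow(-511852, -1)), Pow(Add(Mul(258229, Pow(Add(-29888, 73235), -1)), Mul(Mul(Add(246001, 132727), Pow(Add(140180, 248979), -1)), Pow(K, -1))), -1)) = Mul(Mul(777166, Pow(-511852, -1)), Pow(Add(Mul(258229, Pow(Add(-29888, 73235), -1)), Mul(Mul(Add(246001, 132727), Pow(Add(140180, 248979), -1)), Pow(-121302, -1))), -1)) = Mul(Mul(777166, Rational(-1, 511852)), Pow(Add(Mul(258229, Pow(43347, -1)), Mul(Mul(378728, Pow(389159, -1)), Rational(-1, 121302))), -1)) = Mul(Rational(-388583, 255926), Pow(Add(Mul(258229, Rational(1, 43347)), Mul(Mul(378728, Rational(1, 389159)), Rational(-1, 121302))), -1)) = Mul(Rational(-388583, 255926), Pow(Add(Rational(258229, 43347), Mul(Rational(378728, 389159), Rational(-1, 121302))), -1)) = Mul(Rational(-388583, 255926), Pow(Add(Rational(258229, 43347), Rational(-189364, 23602882509)), -1)) = Mul(Rational(-388583, 255926), Pow(Rational(2031646846351751, 341038049372541), -1)) = Mul(Rational(-388583, 255926), Rational(341038049372541, 2031646846351751)) = Rational(-132521588339330099403, 519951250799418226426)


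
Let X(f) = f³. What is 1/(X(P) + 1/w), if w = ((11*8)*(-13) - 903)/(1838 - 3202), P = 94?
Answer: 2047/1700206812 ≈ 1.2040e-6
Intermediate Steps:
w = 2047/1364 (w = (88*(-13) - 903)/(-1364) = (-1144 - 903)*(-1/1364) = -2047*(-1/1364) = 2047/1364 ≈ 1.5007)
1/(X(P) + 1/w) = 1/(94³ + 1/(2047/1364)) = 1/(830584 + 1364/2047) = 1/(1700206812/2047) = 2047/1700206812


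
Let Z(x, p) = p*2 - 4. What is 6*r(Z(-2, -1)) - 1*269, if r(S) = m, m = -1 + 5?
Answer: -245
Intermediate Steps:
Z(x, p) = -4 + 2*p (Z(x, p) = 2*p - 4 = -4 + 2*p)
m = 4
r(S) = 4
6*r(Z(-2, -1)) - 1*269 = 6*4 - 1*269 = 24 - 269 = -245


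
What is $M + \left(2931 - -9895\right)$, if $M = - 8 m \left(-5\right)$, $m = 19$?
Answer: $13586$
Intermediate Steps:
$M = 760$ ($M = \left(-8\right) 19 \left(-5\right) = \left(-152\right) \left(-5\right) = 760$)
$M + \left(2931 - -9895\right) = 760 + \left(2931 - -9895\right) = 760 + \left(2931 + 9895\right) = 760 + 12826 = 13586$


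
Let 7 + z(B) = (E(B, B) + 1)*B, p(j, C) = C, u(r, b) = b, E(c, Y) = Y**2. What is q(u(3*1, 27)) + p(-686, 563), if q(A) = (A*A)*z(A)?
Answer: 14364050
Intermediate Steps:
z(B) = -7 + B*(1 + B**2) (z(B) = -7 + (B**2 + 1)*B = -7 + (1 + B**2)*B = -7 + B*(1 + B**2))
q(A) = A**2*(-7 + A + A**3) (q(A) = (A*A)*(-7 + A + A**3) = A**2*(-7 + A + A**3))
q(u(3*1, 27)) + p(-686, 563) = 27**2*(-7 + 27 + 27**3) + 563 = 729*(-7 + 27 + 19683) + 563 = 729*19703 + 563 = 14363487 + 563 = 14364050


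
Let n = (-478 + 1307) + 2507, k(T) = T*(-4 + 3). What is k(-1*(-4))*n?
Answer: -13344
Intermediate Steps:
k(T) = -T (k(T) = T*(-1) = -T)
n = 3336 (n = 829 + 2507 = 3336)
k(-1*(-4))*n = -(-1)*(-4)*3336 = -1*4*3336 = -4*3336 = -13344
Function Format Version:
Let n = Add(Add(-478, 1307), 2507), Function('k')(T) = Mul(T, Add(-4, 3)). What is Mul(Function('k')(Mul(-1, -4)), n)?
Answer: -13344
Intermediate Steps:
Function('k')(T) = Mul(-1, T) (Function('k')(T) = Mul(T, -1) = Mul(-1, T))
n = 3336 (n = Add(829, 2507) = 3336)
Mul(Function('k')(Mul(-1, -4)), n) = Mul(Mul(-1, Mul(-1, -4)), 3336) = Mul(Mul(-1, 4), 3336) = Mul(-4, 3336) = -13344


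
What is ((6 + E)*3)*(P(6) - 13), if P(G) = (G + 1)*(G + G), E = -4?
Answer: 426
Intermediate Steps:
P(G) = 2*G*(1 + G) (P(G) = (1 + G)*(2*G) = 2*G*(1 + G))
((6 + E)*3)*(P(6) - 13) = ((6 - 4)*3)*(2*6*(1 + 6) - 13) = (2*3)*(2*6*7 - 13) = 6*(84 - 13) = 6*71 = 426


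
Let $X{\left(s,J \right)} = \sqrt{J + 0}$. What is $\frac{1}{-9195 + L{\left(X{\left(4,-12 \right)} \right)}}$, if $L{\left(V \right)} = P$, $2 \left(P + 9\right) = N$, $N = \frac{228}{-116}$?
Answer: $- \frac{58}{533889} \approx -0.00010864$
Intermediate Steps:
$X{\left(s,J \right)} = \sqrt{J}$
$N = - \frac{57}{29}$ ($N = 228 \left(- \frac{1}{116}\right) = - \frac{57}{29} \approx -1.9655$)
$P = - \frac{579}{58}$ ($P = -9 + \frac{1}{2} \left(- \frac{57}{29}\right) = -9 - \frac{57}{58} = - \frac{579}{58} \approx -9.9828$)
$L{\left(V \right)} = - \frac{579}{58}$
$\frac{1}{-9195 + L{\left(X{\left(4,-12 \right)} \right)}} = \frac{1}{-9195 - \frac{579}{58}} = \frac{1}{- \frac{533889}{58}} = - \frac{58}{533889}$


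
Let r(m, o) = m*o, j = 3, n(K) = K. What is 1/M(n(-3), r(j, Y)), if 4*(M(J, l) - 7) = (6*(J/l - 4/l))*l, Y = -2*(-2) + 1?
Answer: -2/7 ≈ -0.28571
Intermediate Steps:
Y = 5 (Y = 4 + 1 = 5)
M(J, l) = 7 + l*(-24/l + 6*J/l)/4 (M(J, l) = 7 + ((6*(J/l - 4/l))*l)/4 = 7 + ((6*(-4/l + J/l))*l)/4 = 7 + ((-24/l + 6*J/l)*l)/4 = 7 + (l*(-24/l + 6*J/l))/4 = 7 + l*(-24/l + 6*J/l)/4)
1/M(n(-3), r(j, Y)) = 1/(1 + (3/2)*(-3)) = 1/(1 - 9/2) = 1/(-7/2) = -2/7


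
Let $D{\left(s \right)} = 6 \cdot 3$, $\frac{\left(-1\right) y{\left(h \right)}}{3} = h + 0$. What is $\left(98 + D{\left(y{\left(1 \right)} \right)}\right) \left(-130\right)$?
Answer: $-15080$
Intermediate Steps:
$y{\left(h \right)} = - 3 h$ ($y{\left(h \right)} = - 3 \left(h + 0\right) = - 3 h$)
$D{\left(s \right)} = 18$
$\left(98 + D{\left(y{\left(1 \right)} \right)}\right) \left(-130\right) = \left(98 + 18\right) \left(-130\right) = 116 \left(-130\right) = -15080$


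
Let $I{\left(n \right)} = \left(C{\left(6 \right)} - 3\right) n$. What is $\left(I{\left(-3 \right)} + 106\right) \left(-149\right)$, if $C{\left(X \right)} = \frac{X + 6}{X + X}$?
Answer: $-16688$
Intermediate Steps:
$C{\left(X \right)} = \frac{6 + X}{2 X}$
$I{\left(n \right)} = - 2 n$ ($I{\left(n \right)} = \left(\frac{6 + 6}{2 \cdot 6} - 3\right) n = \left(\frac{1}{2} \cdot \frac{1}{6} \cdot 12 - 3\right) n = \left(1 - 3\right) n = - 2 n$)
$\left(I{\left(-3 \right)} + 106\right) \left(-149\right) = \left(\left(-2\right) \left(-3\right) + 106\right) \left(-149\right) = \left(6 + 106\right) \left(-149\right) = 112 \left(-149\right) = -16688$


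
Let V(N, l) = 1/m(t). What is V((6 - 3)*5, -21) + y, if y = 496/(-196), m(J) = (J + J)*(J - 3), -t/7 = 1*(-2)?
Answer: -5449/2156 ≈ -2.5274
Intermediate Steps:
t = 14 (t = -7*(-2) = 14)
m(J) = 2*J*(-3 + J) (m(J) = (2*J)*(-3 + J) = 2*J*(-3 + J))
V(N, l) = 1/308 (V(N, l) = 1/(2*14*(-3 + 14)) = 1/(2*14*11) = 1/308)
y = -124/49 (y = 496*(-1/196) = -124/49 ≈ -2.5306)
V((6 - 3)*5, -21) + y = 1/308 - 124/49 = -5449/2156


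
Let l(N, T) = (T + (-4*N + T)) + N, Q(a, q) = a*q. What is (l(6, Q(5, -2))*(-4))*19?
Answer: 2888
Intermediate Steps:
l(N, T) = -3*N + 2*T (l(N, T) = (T + (T - 4*N)) + N = (-4*N + 2*T) + N = -3*N + 2*T)
(l(6, Q(5, -2))*(-4))*19 = ((-3*6 + 2*(5*(-2)))*(-4))*19 = ((-18 + 2*(-10))*(-4))*19 = ((-18 - 20)*(-4))*19 = -38*(-4)*19 = 152*19 = 2888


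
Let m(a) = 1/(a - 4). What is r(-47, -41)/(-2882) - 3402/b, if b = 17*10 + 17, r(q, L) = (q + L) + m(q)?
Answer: -2669483/146982 ≈ -18.162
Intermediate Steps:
m(a) = 1/(-4 + a)
r(q, L) = L + q + 1/(-4 + q) (r(q, L) = (q + L) + 1/(-4 + q) = (L + q) + 1/(-4 + q) = L + q + 1/(-4 + q))
b = 187 (b = 170 + 17 = 187)
r(-47, -41)/(-2882) - 3402/b = ((1 + (-4 - 47)*(-41 - 47))/(-4 - 47))/(-2882) - 3402/187 = ((1 - 51*(-88))/(-51))*(-1/2882) - 3402*1/187 = -(1 + 4488)/51*(-1/2882) - 3402/187 = -1/51*4489*(-1/2882) - 3402/187 = -4489/51*(-1/2882) - 3402/187 = 4489/146982 - 3402/187 = -2669483/146982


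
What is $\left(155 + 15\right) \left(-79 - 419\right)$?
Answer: $-84660$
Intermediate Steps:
$\left(155 + 15\right) \left(-79 - 419\right) = 170 \left(-498\right) = -84660$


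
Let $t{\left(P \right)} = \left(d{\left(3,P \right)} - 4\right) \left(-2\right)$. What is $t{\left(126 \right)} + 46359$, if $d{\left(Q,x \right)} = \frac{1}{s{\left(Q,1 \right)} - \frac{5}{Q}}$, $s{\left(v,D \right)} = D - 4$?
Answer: $\frac{324572}{7} \approx 46367.0$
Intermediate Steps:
$s{\left(v,D \right)} = -4 + D$
$d{\left(Q,x \right)} = \frac{1}{-3 - \frac{5}{Q}}$ ($d{\left(Q,x \right)} = \frac{1}{\left(-4 + 1\right) - \frac{5}{Q}} = \frac{1}{-3 - \frac{5}{Q}}$)
$t{\left(P \right)} = \frac{59}{7}$ ($t{\left(P \right)} = \left(\frac{3}{-5 - 9} - 4\right) \left(-2\right) = \left(\frac{3}{-14} - 4\right) \left(-2\right) = \left(3 \left(- \frac{1}{14}\right) - 4\right) \left(-2\right) = \left(- \frac{3}{14} - 4\right) \left(-2\right) = \left(- \frac{59}{14}\right) \left(-2\right) = \frac{59}{7}$)
$t{\left(126 \right)} + 46359 = \frac{59}{7} + 46359 = \frac{324572}{7}$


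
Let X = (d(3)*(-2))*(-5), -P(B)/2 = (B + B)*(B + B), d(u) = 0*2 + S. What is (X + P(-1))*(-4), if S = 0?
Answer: 32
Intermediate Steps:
d(u) = 0 (d(u) = 0*2 + 0 = 0 + 0 = 0)
P(B) = -8*B² (P(B) = -2*(B + B)*(B + B) = -2*2*B*2*B = -8*B²)
X = 0 (X = (0*(-2))*(-5) = 0*(-5) = 0)
(X + P(-1))*(-4) = (0 - 8*(-1)²)*(-4) = (0 - 8*1)*(-4) = (0 - 8)*(-4) = -8*(-4) = 32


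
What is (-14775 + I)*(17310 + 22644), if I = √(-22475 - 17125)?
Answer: -590320350 + 2397240*I*√11 ≈ -5.9032e+8 + 7.9507e+6*I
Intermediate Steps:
I = 60*I*√11 (I = √(-39600) = 60*I*√11 ≈ 199.0*I)
(-14775 + I)*(17310 + 22644) = (-14775 + 60*I*√11)*(17310 + 22644) = (-14775 + 60*I*√11)*39954 = -590320350 + 2397240*I*√11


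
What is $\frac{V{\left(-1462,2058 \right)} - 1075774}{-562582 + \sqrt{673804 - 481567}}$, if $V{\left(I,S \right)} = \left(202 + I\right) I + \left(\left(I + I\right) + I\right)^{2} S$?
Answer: $- \frac{22272904985462348}{316498314487} - \frac{39590504114 \sqrt{192237}}{316498314487} \approx -70428.0$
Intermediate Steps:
$V{\left(I,S \right)} = I \left(202 + I\right) + 9 S I^{2}$ ($V{\left(I,S \right)} = I \left(202 + I\right) + \left(2 I + I\right)^{2} S = I \left(202 + I\right) + \left(3 I\right)^{2} S = I \left(202 + I\right) + 9 I^{2} S = I \left(202 + I\right) + 9 S I^{2}$)
$\frac{V{\left(-1462,2058 \right)} - 1075774}{-562582 + \sqrt{673804 - 481567}} = \frac{- 1462 \left(202 - 1462 + 9 \left(-1462\right) 2058\right) - 1075774}{-562582 + \sqrt{673804 - 481567}} = \frac{- 1462 \left(202 - 1462 - 27079164\right) - 1075774}{-562582 + \sqrt{192237}} = \frac{\left(-1462\right) \left(-27080424\right) - 1075774}{-562582 + \sqrt{192237}} = \frac{39591579888 - 1075774}{-562582 + \sqrt{192237}} = \frac{39590504114}{-562582 + \sqrt{192237}}$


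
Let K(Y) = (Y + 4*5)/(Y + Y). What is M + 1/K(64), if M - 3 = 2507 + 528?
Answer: 63830/21 ≈ 3039.5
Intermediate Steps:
K(Y) = (20 + Y)/(2*Y) (K(Y) = (Y + 20)/((2*Y)) = (20 + Y)*(1/(2*Y)) = (20 + Y)/(2*Y))
M = 3038 (M = 3 + (2507 + 528) = 3 + 3035 = 3038)
M + 1/K(64) = 3038 + 1/((1/2)*(20 + 64)/64) = 3038 + 1/((1/2)*(1/64)*84) = 3038 + 1/(21/32) = 3038 + 32/21 = 63830/21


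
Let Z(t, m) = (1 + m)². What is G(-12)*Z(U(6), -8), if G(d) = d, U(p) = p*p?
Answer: -588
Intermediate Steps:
U(p) = p²
G(-12)*Z(U(6), -8) = -12*(1 - 8)² = -12*(-7)² = -12*49 = -588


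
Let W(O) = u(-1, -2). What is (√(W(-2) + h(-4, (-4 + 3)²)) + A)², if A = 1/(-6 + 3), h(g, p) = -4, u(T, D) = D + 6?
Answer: ⅑ ≈ 0.11111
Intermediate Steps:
u(T, D) = 6 + D
W(O) = 4 (W(O) = 6 - 2 = 4)
A = -⅓ (A = 1/(-3) = -⅓ ≈ -0.33333)
(√(W(-2) + h(-4, (-4 + 3)²)) + A)² = (√(4 - 4) - ⅓)² = (√0 - ⅓)² = (0 - ⅓)² = (-⅓)² = ⅑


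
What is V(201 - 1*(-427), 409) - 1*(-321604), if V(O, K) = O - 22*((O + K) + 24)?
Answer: 298890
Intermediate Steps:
V(O, K) = -528 - 22*K - 21*O (V(O, K) = O - 22*((K + O) + 24) = O - 22*(24 + K + O) = O + (-528 - 22*K - 22*O) = -528 - 22*K - 21*O)
V(201 - 1*(-427), 409) - 1*(-321604) = (-528 - 22*409 - 21*(201 - 1*(-427))) - 1*(-321604) = (-528 - 8998 - 21*(201 + 427)) + 321604 = (-528 - 8998 - 21*628) + 321604 = (-528 - 8998 - 13188) + 321604 = -22714 + 321604 = 298890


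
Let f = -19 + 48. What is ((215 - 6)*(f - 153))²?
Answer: 671639056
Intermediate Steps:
f = 29
((215 - 6)*(f - 153))² = ((215 - 6)*(29 - 153))² = (209*(-124))² = (-25916)² = 671639056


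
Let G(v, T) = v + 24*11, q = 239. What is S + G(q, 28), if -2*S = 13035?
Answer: -12029/2 ≈ -6014.5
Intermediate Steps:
S = -13035/2 (S = -½*13035 = -13035/2 ≈ -6517.5)
G(v, T) = 264 + v (G(v, T) = v + 264 = 264 + v)
S + G(q, 28) = -13035/2 + (264 + 239) = -13035/2 + 503 = -12029/2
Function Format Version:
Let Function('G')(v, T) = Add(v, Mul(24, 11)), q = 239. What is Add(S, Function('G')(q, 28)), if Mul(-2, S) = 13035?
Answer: Rational(-12029, 2) ≈ -6014.5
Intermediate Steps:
S = Rational(-13035, 2) (S = Mul(Rational(-1, 2), 13035) = Rational(-13035, 2) ≈ -6517.5)
Function('G')(v, T) = Add(264, v) (Function('G')(v, T) = Add(v, 264) = Add(264, v))
Add(S, Function('G')(q, 28)) = Add(Rational(-13035, 2), Add(264, 239)) = Add(Rational(-13035, 2), 503) = Rational(-12029, 2)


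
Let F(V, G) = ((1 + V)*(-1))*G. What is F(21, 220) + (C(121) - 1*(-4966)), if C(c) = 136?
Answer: 262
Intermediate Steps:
F(V, G) = G*(-1 - V) (F(V, G) = (-1 - V)*G = G*(-1 - V))
F(21, 220) + (C(121) - 1*(-4966)) = -1*220*(1 + 21) + (136 - 1*(-4966)) = -1*220*22 + (136 + 4966) = -4840 + 5102 = 262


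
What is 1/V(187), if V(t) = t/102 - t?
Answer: -6/1111 ≈ -0.0054005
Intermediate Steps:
V(t) = -101*t/102 (V(t) = t*(1/102) - t = t/102 - t = -101*t/102)
1/V(187) = 1/(-101/102*187) = 1/(-1111/6) = -6/1111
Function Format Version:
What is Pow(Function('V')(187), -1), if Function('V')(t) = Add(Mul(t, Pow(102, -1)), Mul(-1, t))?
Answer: Rational(-6, 1111) ≈ -0.0054005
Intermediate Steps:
Function('V')(t) = Mul(Rational(-101, 102), t) (Function('V')(t) = Add(Mul(t, Rational(1, 102)), Mul(-1, t)) = Add(Mul(Rational(1, 102), t), Mul(-1, t)) = Mul(Rational(-101, 102), t))
Pow(Function('V')(187), -1) = Pow(Mul(Rational(-101, 102), 187), -1) = Pow(Rational(-1111, 6), -1) = Rational(-6, 1111)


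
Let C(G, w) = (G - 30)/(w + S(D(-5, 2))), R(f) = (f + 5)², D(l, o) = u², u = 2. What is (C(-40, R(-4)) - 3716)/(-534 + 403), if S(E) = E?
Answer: 3730/131 ≈ 28.473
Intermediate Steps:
D(l, o) = 4 (D(l, o) = 2² = 4)
R(f) = (5 + f)²
C(G, w) = (-30 + G)/(4 + w) (C(G, w) = (G - 30)/(w + 4) = (-30 + G)/(4 + w))
(C(-40, R(-4)) - 3716)/(-534 + 403) = ((-30 - 40)/(4 + (5 - 4)²) - 3716)/(-534 + 403) = (-70/(4 + 1²) - 3716)/(-131) = (-70/(4 + 1) - 3716)*(-1/131) = (-70/5 - 3716)*(-1/131) = ((⅕)*(-70) - 3716)*(-1/131) = (-14 - 3716)*(-1/131) = -3730*(-1/131) = 3730/131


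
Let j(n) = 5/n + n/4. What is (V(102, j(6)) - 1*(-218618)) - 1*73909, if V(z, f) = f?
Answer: 434134/3 ≈ 1.4471e+5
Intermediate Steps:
j(n) = 5/n + n/4 (j(n) = 5/n + n*(¼) = 5/n + n/4)
(V(102, j(6)) - 1*(-218618)) - 1*73909 = ((5/6 + (¼)*6) - 1*(-218618)) - 1*73909 = ((5*(⅙) + 3/2) + 218618) - 73909 = ((⅚ + 3/2) + 218618) - 73909 = (7/3 + 218618) - 73909 = 655861/3 - 73909 = 434134/3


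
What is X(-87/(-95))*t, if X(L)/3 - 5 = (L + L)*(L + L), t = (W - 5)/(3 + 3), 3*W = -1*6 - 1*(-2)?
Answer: -75401/2850 ≈ -26.456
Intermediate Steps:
W = -4/3 (W = (-1*6 - 1*(-2))/3 = (-6 + 2)/3 = (1/3)*(-4) = -4/3 ≈ -1.3333)
t = -19/18 (t = (-4/3 - 5)/(3 + 3) = -19/3/6 = -19/3*1/6 = -19/18 ≈ -1.0556)
X(L) = 15 + 12*L**2 (X(L) = 15 + 3*((L + L)*(L + L)) = 15 + 3*((2*L)*(2*L)) = 15 + 3*(4*L**2) = 15 + 12*L**2)
X(-87/(-95))*t = (15 + 12*(-87/(-95))**2)*(-19/18) = (15 + 12*(-87*(-1/95))**2)*(-19/18) = (15 + 12*(87/95)**2)*(-19/18) = (15 + 12*(7569/9025))*(-19/18) = (15 + 90828/9025)*(-19/18) = (226203/9025)*(-19/18) = -75401/2850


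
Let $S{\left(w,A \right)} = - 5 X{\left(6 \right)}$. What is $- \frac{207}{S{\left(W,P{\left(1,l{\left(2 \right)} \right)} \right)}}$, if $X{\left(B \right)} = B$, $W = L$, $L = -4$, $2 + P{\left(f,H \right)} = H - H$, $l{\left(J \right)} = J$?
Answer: $\frac{69}{10} \approx 6.9$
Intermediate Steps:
$P{\left(f,H \right)} = -2$ ($P{\left(f,H \right)} = -2 + \left(H - H\right) = -2 + 0 = -2$)
$W = -4$
$S{\left(w,A \right)} = -30$ ($S{\left(w,A \right)} = \left(-5\right) 6 = -30$)
$- \frac{207}{S{\left(W,P{\left(1,l{\left(2 \right)} \right)} \right)}} = - \frac{207}{-30} = \left(-207\right) \left(- \frac{1}{30}\right) = \frac{69}{10}$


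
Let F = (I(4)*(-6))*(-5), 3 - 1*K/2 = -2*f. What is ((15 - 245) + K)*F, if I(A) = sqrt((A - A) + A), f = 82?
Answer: 6240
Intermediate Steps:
I(A) = sqrt(A) (I(A) = sqrt(0 + A) = sqrt(A))
K = 334 (K = 6 - (-4)*82 = 6 - 2*(-164) = 6 + 328 = 334)
F = 60 (F = (sqrt(4)*(-6))*(-5) = (2*(-6))*(-5) = -12*(-5) = 60)
((15 - 245) + K)*F = ((15 - 245) + 334)*60 = (-230 + 334)*60 = 104*60 = 6240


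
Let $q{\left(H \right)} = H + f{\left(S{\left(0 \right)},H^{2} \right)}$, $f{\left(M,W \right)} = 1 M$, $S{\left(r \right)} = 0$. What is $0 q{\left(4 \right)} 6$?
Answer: $0$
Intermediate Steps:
$f{\left(M,W \right)} = M$
$q{\left(H \right)} = H$ ($q{\left(H \right)} = H + 0 = H$)
$0 q{\left(4 \right)} 6 = 0 \cdot 4 \cdot 6 = 0 \cdot 6 = 0$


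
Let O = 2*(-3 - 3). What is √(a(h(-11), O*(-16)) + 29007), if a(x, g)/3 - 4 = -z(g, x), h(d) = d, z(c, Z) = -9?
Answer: √29046 ≈ 170.43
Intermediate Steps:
O = -12 (O = 2*(-6) = -12)
a(x, g) = 39 (a(x, g) = 12 + 3*(-1*(-9)) = 12 + 3*9 = 12 + 27 = 39)
√(a(h(-11), O*(-16)) + 29007) = √(39 + 29007) = √29046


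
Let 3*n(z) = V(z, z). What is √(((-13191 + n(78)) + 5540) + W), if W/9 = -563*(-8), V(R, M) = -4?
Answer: √295953/3 ≈ 181.34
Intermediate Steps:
n(z) = -4/3 (n(z) = (⅓)*(-4) = -4/3)
W = 40536 (W = 9*(-563*(-8)) = 9*4504 = 40536)
√(((-13191 + n(78)) + 5540) + W) = √(((-13191 - 4/3) + 5540) + 40536) = √((-39577/3 + 5540) + 40536) = √(-22957/3 + 40536) = √(98651/3) = √295953/3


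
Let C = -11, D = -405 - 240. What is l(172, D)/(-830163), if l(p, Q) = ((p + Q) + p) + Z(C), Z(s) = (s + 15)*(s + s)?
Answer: 389/830163 ≈ 0.00046858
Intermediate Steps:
D = -645
Z(s) = 2*s*(15 + s) (Z(s) = (15 + s)*(2*s) = 2*s*(15 + s))
l(p, Q) = -88 + Q + 2*p (l(p, Q) = ((p + Q) + p) + 2*(-11)*(15 - 11) = ((Q + p) + p) + 2*(-11)*4 = (Q + 2*p) - 88 = -88 + Q + 2*p)
l(172, D)/(-830163) = (-88 - 645 + 2*172)/(-830163) = (-88 - 645 + 344)*(-1/830163) = -389*(-1/830163) = 389/830163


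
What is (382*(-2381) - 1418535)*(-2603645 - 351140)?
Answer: 6878966998445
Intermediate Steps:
(382*(-2381) - 1418535)*(-2603645 - 351140) = (-909542 - 1418535)*(-2954785) = -2328077*(-2954785) = 6878966998445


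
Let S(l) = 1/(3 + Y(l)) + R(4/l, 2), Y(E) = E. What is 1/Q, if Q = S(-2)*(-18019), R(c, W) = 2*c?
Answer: 1/54057 ≈ 1.8499e-5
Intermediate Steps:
S(l) = 1/(3 + l) + 8/l (S(l) = 1/(3 + l) + 2*(4/l) = 1/(3 + l) + 8/l)
Q = 54057 (Q = (3*(8 + 3*(-2))/(-2*(3 - 2)))*(-18019) = (3*(-½)*(8 - 6)/1)*(-18019) = (3*(-½)*1*2)*(-18019) = -3*(-18019) = 54057)
1/Q = 1/54057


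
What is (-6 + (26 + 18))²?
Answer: 1444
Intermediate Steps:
(-6 + (26 + 18))² = (-6 + 44)² = 38² = 1444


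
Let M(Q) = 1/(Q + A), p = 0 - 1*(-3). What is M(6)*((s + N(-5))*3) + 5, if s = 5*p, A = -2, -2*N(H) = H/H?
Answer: 127/8 ≈ 15.875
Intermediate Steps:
N(H) = -½ (N(H) = -H/(2*H) = -½*1 = -½)
p = 3 (p = 0 + 3 = 3)
s = 15 (s = 5*3 = 15)
M(Q) = 1/(-2 + Q) (M(Q) = 1/(Q - 2) = 1/(-2 + Q))
M(6)*((s + N(-5))*3) + 5 = ((15 - ½)*3)/(-2 + 6) + 5 = ((29/2)*3)/4 + 5 = (¼)*(87/2) + 5 = 87/8 + 5 = 127/8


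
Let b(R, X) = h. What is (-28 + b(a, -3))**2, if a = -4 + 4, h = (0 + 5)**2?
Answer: 9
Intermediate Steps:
h = 25 (h = 5**2 = 25)
a = 0
b(R, X) = 25
(-28 + b(a, -3))**2 = (-28 + 25)**2 = (-3)**2 = 9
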